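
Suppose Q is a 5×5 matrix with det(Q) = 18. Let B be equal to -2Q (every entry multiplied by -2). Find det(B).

For a 5×5 matrix, det(-2Q) = (-2)^5·det(Q) = -32·det(Q).
det(B) = (-32)·(18) = -576

-576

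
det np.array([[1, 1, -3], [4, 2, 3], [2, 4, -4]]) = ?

-34

Expand along row 1:
  + 1 · |2 3; 4 -4| = 1·(-8 − 12) = -20
  − 1 · |4 3; 2 -4| = −1·(-16 − 6) = 22
  + (-3) · |4 2; 2 4| = (-3)·(16 − 4) = -36
Sum: (-20) + (22) + (-36) = -34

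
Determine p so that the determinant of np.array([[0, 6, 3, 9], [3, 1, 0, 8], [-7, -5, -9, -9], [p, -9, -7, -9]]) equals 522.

p = -2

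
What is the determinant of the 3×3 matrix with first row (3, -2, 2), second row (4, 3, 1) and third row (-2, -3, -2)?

The determinant is -33.

Expand along column 1:
  + 3 · |3 1; -3 -2| = 3·(-6 − (-3)) = -9
  − 4 · |-2 2; -3 -2| = −4·(4 − (-6)) = -40
  + (-2) · |-2 2; 3 1| = (-2)·(-2 − 6) = 16
Sum: (-9) + (-40) + (16) = -33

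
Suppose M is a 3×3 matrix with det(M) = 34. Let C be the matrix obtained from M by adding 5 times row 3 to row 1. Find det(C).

Adding a multiple of one row to another leaves the determinant unchanged.
det(C) = (1)·(34) = 34

|C| = 34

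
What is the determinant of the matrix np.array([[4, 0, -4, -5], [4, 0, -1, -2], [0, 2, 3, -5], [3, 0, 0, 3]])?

Expand along column 2 (it has 3 zeros):
  − (2) · M_32   where M_32 = det([4 -4 -5; 4 -1 -2; 3 0 3]) = 45
det = (-1)·(2)·(45) = -90

-90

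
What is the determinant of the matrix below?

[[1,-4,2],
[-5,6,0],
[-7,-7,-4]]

The determinant is 210.

Expand along row 2:
  − (-5) · |-4 2; -7 -4| = −(-5)·(16 − (-14)) = 150
  + 6 · |1 2; -7 -4| = 6·(-4 − (-14)) = 60
Sum: (150) + (60) = 210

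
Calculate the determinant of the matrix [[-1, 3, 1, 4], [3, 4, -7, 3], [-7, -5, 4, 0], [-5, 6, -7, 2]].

Expand along row 3 (it has 1 zero):
  + (-7) · M_31   where M_31 = det([3 1 4; 4 -7 3; 6 -7 2]) = 87
  − (-5) · M_32   where M_32 = det([-1 1 4; 3 -7 3; -5 -7 2]) = -252
  + (4) · M_33   where M_33 = det([-1 3 4; 3 4 3; -5 6 2]) = 99
det = (+1)·(-7)·(87) + (-1)·(-5)·(-252) + (+1)·(4)·(99) = -1473

-1473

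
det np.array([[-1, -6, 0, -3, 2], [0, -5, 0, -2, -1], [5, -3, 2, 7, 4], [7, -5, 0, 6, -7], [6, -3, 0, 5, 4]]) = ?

Expand along column 3 (it has 4 zeros):
  + (2) · M_33   where M_33 = det([-1 -6 -3 2; 0 -5 -2 -1; 7 -5 6 -7; 6 -3 5 4]) = 239
det = (+1)·(2)·(239) = 478

The determinant is 478.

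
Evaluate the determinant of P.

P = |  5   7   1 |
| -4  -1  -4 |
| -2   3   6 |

|P| = 240

Expand along column 1:
  + 5 · |-1 -4; 3 6| = 5·(-6 − (-12)) = 30
  − (-4) · |7 1; 3 6| = −(-4)·(42 − 3) = 156
  + (-2) · |7 1; -1 -4| = (-2)·(-28 − (-1)) = 54
Sum: (30) + (156) + (54) = 240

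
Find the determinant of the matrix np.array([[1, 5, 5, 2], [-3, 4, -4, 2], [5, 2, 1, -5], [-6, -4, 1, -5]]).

2412

Expand along row 1:
  + (1) · M_11   where M_11 = det([4 -4 2; 2 1 -5; -4 1 -5]) = -108
  − (5) · M_12   where M_12 = det([-3 -4 2; 5 1 -5; -6 1 -5]) = -198
  + (5) · M_13   where M_13 = det([-3 4 2; 5 2 -5; -6 -4 -5]) = 294
  − (2) · M_14   where M_14 = det([-3 4 -4; 5 2 1; -6 -4 1]) = -30
det = (+1)·(1)·(-108) + (-1)·(5)·(-198) + (+1)·(5)·(294) + (-1)·(2)·(-30) = 2412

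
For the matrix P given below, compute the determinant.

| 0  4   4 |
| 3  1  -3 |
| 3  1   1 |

det(P) = -48

Expand along row 1:
  − 4 · |3 -3; 3 1| = −4·(3 − (-9)) = -48
  + 4 · |3 1; 3 1| = 4·(3 − 3) = 0
Sum: (-48) + (0) = -48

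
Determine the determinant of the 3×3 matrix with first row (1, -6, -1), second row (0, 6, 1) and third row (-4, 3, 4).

21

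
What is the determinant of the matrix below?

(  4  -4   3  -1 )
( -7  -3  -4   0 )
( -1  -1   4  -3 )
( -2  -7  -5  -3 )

The determinant is 883.

Expand along row 2 (it has 1 zero):
  − (-7) · M_21   where M_21 = det([-4 3 -1; -1 4 -3; -7 -5 -3]) = 129
  + (-3) · M_22   where M_22 = det([4 3 -1; -1 4 -3; -2 -5 -3]) = -112
  − (-4) · M_23   where M_23 = det([4 -4 -1; -1 -1 -3; -2 -7 -3]) = -89
det = (-1)·(-7)·(129) + (+1)·(-3)·(-112) + (-1)·(-4)·(-89) = 883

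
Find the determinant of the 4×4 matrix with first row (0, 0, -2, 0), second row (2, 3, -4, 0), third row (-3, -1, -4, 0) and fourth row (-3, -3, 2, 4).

Expand along row 1 (it has 3 zeros):
  + (-2) · M_13   where M_13 = det([2 3 0; -3 -1 0; -3 -3 4]) = 28
det = (+1)·(-2)·(28) = -56

-56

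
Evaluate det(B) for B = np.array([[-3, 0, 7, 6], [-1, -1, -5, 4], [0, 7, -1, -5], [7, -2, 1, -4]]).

-1806

Expand along row 1 (it has 1 zero):
  + (-3) · M_11   where M_11 = det([-1 -5 4; 7 -1 -5; -2 1 -4]) = -179
  + (7) · M_13   where M_13 = det([-1 -1 4; 0 7 -5; 7 -2 -4]) = -123
  − (6) · M_14   where M_14 = det([-1 -1 -5; 0 7 -1; 7 -2 1]) = 247
det = (+1)·(-3)·(-179) + (+1)·(7)·(-123) + (-1)·(6)·(247) = -1806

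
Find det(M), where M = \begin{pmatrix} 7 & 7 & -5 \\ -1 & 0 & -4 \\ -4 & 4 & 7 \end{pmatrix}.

Expand along row 2:
  − (-1) · |7 -5; 4 7| = −(-1)·(49 − (-20)) = 69
  − (-4) · |7 7; -4 4| = −(-4)·(28 − (-28)) = 224
Sum: (69) + (224) = 293

293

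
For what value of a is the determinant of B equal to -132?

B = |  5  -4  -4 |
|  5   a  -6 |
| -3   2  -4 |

Expanding along the row containing a, det(B) is linear in a: det(B) = (-32)·a + (-132).
Set (-32)·a + (-132) = -132  ⇒  (-32)·a = 0  ⇒  a = 0.

0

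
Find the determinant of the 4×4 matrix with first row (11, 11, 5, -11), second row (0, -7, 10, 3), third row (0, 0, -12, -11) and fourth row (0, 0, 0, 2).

1848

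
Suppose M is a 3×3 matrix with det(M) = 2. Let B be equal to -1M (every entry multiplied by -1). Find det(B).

The determinant is -2.

For a 3×3 matrix, det(-1M) = (-1)^3·det(M) = -1·det(M).
det(B) = (-1)·(2) = -2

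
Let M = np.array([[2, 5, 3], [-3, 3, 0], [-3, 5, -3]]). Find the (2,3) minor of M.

Delete row 2 and column 3; the remaining 2×2 submatrix is [2 5; -3 5].
Its determinant is 2·5 − 5·(-3) = 25.

25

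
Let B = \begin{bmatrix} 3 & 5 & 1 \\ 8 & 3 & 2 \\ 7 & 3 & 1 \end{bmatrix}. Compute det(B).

det(B) = 24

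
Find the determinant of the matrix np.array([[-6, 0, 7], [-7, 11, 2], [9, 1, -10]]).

Expand along row 1:
  + (-6) · |11 2; 1 -10| = (-6)·(-110 − 2) = 672
  + 7 · |-7 11; 9 1| = 7·(-7 − 99) = -742
Sum: (672) + (-742) = -70

-70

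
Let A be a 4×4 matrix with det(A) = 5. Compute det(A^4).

The determinant is 625.

det(A^4) = (det A)^4 = (5)^4 = 625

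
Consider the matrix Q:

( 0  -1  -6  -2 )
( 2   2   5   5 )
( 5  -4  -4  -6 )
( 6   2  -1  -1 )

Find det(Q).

Expand along row 1 (it has 1 zero):
  − (-1) · M_12   where M_12 = det([2 5 5; 5 -4 -6; 6 -1 -1]) = -64
  + (-6) · M_13   where M_13 = det([2 2 5; 5 -4 -6; 6 2 -1]) = 140
  − (-2) · M_14   where M_14 = det([2 2 5; 5 -4 -4; 6 2 -1]) = 156
det = (-1)·(-1)·(-64) + (+1)·(-6)·(140) + (-1)·(-2)·(156) = -592

-592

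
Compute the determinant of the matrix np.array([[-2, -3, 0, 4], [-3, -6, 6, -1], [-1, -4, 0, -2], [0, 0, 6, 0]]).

Expand along row 4 (it has 3 zeros):
  − (6) · M_43   where M_43 = det([-2 -3 4; -3 -6 -1; -1 -4 -2]) = 23
det = (-1)·(6)·(23) = -138

-138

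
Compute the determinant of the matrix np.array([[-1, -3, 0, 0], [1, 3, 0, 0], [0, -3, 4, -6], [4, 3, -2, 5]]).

0

The matrix is block lower-triangular with a 2×2 block and a 2×2 block on the diagonal, so its determinant equals the product of the determinants of the diagonal blocks.
det of the 2×2 block = 0
det of the 2×2 block = 8
det = (0)·(8) = 0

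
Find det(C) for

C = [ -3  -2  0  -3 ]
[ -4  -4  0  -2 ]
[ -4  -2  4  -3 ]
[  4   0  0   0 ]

-128

Expand along row 4 (it has 3 zeros):
  − (4) · M_41   where M_41 = det([-2 0 -3; -4 0 -2; -2 4 -3]) = 32
det = (-1)·(4)·(32) = -128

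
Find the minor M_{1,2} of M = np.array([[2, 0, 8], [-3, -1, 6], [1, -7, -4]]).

The minor is 6.

Delete row 1 and column 2; the remaining 2×2 submatrix is [-3 6; 1 -4].
Its determinant is (-3)·(-4) − 6·1 = 6.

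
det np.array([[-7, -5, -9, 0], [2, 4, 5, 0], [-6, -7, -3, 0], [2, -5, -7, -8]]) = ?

1048

Expand along column 4 (it has 3 zeros):
  + (-8) · M_44   where M_44 = det([-7 -5 -9; 2 4 5; -6 -7 -3]) = -131
det = (+1)·(-8)·(-131) = 1048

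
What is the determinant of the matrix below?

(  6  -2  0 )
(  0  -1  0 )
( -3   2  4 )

The determinant is -24.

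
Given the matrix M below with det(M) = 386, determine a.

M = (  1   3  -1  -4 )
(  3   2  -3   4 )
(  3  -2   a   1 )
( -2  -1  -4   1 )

Expanding along the row containing a, det(M) is linear in a: det(M) = (-31)·a + (417).
Set (-31)·a + (417) = 386  ⇒  (-31)·a = -31  ⇒  a = 1.

1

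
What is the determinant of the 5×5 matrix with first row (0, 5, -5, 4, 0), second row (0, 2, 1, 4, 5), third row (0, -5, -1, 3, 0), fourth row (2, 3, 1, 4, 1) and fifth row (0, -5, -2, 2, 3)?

Expand along column 1 (it has 4 zeros):
  − (2) · M_41   where M_41 = det([5 -5 4 0; 2 1 4 5; -5 -1 3 0; -5 -2 2 3]) = 856
det = (-1)·(2)·(856) = -1712

The determinant is -1712.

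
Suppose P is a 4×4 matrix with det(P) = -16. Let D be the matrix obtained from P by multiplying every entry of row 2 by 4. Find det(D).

Scaling one row by 4 multiplies the determinant by 4.
det(D) = (4)·(-16) = -64

-64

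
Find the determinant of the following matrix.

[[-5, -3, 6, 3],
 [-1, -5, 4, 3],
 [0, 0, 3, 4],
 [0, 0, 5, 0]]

-440

The matrix is block upper-triangular with a 2×2 block and a 2×2 block on the diagonal, so its determinant equals the product of the determinants of the diagonal blocks.
det of the 2×2 block = 22
det of the 2×2 block = -20
det = (22)·(-20) = -440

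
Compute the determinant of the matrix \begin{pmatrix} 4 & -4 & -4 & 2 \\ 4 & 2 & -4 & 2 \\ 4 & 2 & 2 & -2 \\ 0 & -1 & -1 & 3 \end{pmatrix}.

336

Expand along row 4 (it has 1 zero):
  + (-1) · M_42   where M_42 = det([4 -4 2; 4 -4 2; 4 2 -2]) = 0
  − (-1) · M_43   where M_43 = det([4 -4 2; 4 2 2; 4 2 -2]) = -96
  + (3) · M_44   where M_44 = det([4 -4 -4; 4 2 -4; 4 2 2]) = 144
det = (+1)·(-1)·(0) + (-1)·(-1)·(-96) + (+1)·(3)·(144) = 336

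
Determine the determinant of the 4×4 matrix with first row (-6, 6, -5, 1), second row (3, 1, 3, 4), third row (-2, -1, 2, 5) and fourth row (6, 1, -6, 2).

The determinant is -1819.

Expand along row 1:
  + (-6) · M_11   where M_11 = det([1 3 4; -1 2 5; 1 -6 2]) = 71
  − (6) · M_12   where M_12 = det([3 3 4; -2 2 5; 6 -6 2]) = 204
  + (-5) · M_13   where M_13 = det([3 1 4; -2 -1 5; 6 1 2]) = 29
  − (1) · M_14   where M_14 = det([3 1 3; -2 -1 2; 6 1 -6]) = 24
det = (+1)·(-6)·(71) + (-1)·(6)·(204) + (+1)·(-5)·(29) + (-1)·(1)·(24) = -1819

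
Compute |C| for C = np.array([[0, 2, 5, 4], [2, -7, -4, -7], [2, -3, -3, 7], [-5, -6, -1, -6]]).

det(C) = 1992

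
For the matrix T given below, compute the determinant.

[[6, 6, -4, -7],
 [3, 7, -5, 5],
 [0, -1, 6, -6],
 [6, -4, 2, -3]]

|T| = 3042

Expand along row 3 (it has 1 zero):
  − (-1) · M_32   where M_32 = det([6 -4 -7; 3 -5 5; 6 2 -3]) = -378
  + (6) · M_33   where M_33 = det([6 6 -7; 3 7 5; 6 -4 -3]) = 606
  − (-6) · M_34   where M_34 = det([6 6 -4; 3 7 -5; 6 -4 2]) = -36
det = (-1)·(-1)·(-378) + (+1)·(6)·(606) + (-1)·(-6)·(-36) = 3042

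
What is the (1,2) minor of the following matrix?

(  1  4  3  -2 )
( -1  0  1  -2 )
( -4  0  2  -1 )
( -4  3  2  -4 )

Delete row 1 and column 2; the remaining 3×3 submatrix is [-1 1 -2; -4 2 -1; -4 2 -4].
Its determinant is -6.

The minor is -6.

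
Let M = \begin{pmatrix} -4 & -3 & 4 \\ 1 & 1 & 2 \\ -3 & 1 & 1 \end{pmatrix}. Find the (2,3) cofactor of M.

Delete row 2 and column 3; the remaining 2×2 submatrix is [-4 -3; -3 1].
Its determinant is (-4)·1 − (-3)·(-3) = -13.
The cofactor carries sign (−1)^(2+3) = −1, so C_{2,3} = −(-13) = 13.

The cofactor is 13.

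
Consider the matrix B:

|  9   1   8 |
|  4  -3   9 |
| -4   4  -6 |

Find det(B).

-142

Expand along column 1:
  + 9 · |-3 9; 4 -6| = 9·(18 − 36) = -162
  − 4 · |1 8; 4 -6| = −4·(-6 − 32) = 152
  + (-4) · |1 8; -3 9| = (-4)·(9 − (-24)) = -132
Sum: (-162) + (152) + (-132) = -142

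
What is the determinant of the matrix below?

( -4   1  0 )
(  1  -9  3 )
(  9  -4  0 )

The determinant is -21.

Expand along column 3:
  − 3 · |-4 1; 9 -4| = −3·(16 − 9) = -21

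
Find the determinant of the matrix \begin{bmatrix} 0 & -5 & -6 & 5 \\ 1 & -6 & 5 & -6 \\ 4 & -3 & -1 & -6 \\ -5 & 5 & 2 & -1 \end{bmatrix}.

1821

Expand along row 1 (it has 1 zero):
  − (-5) · M_12   where M_12 = det([1 5 -6; 4 -1 -6; -5 2 -1]) = 165
  + (-6) · M_13   where M_13 = det([1 -6 -6; 4 -3 -6; -5 5 -1]) = -201
  − (5) · M_14   where M_14 = det([1 -6 5; 4 -3 -1; -5 5 2]) = 42
det = (-1)·(-5)·(165) + (+1)·(-6)·(-201) + (-1)·(5)·(42) = 1821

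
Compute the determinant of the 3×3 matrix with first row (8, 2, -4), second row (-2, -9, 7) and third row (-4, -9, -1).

588

Expand along column 1:
  + 8 · |-9 7; -9 -1| = 8·(9 − (-63)) = 576
  − (-2) · |2 -4; -9 -1| = −(-2)·(-2 − 36) = -76
  + (-4) · |2 -4; -9 7| = (-4)·(14 − 36) = 88
Sum: (576) + (-76) + (88) = 588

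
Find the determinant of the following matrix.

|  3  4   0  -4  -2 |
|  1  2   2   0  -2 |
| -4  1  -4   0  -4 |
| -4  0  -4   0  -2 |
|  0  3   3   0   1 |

Expand along column 4 (it has 4 zeros):
  − (-4) · M_14   where M_14 = det([1 2 2 -2; -4 1 -4 -4; -4 0 -4 -2; 0 3 3 1]) = 10
det = (-1)·(-4)·(10) = 40

40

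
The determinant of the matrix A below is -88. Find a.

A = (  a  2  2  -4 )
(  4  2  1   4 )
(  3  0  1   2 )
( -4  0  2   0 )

Expanding along the column containing a, det(A) is linear in a: det(A) = (-8)·a + (-144).
Set (-8)·a + (-144) = -88  ⇒  (-8)·a = 56  ⇒  a = -7.

a = -7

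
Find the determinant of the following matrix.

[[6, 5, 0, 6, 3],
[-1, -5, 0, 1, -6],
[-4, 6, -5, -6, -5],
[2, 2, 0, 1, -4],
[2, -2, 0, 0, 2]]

Expand along column 3 (it has 4 zeros):
  + (-5) · M_33   where M_33 = det([6 5 6 3; -1 -5 1 -6; 2 2 1 -4; 2 -2 0 2]) = 634
det = (+1)·(-5)·(634) = -3170

The determinant is -3170.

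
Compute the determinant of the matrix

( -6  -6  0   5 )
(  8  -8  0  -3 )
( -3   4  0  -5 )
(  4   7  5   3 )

Expand along column 3 (it has 3 zeros):
  − (5) · M_43   where M_43 = det([-6 -6 5; 8 -8 -3; -3 4 -5]) = -566
det = (-1)·(5)·(-566) = 2830

2830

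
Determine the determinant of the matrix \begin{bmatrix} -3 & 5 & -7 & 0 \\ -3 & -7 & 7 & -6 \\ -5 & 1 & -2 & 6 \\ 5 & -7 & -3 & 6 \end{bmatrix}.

Expand along row 1 (it has 1 zero):
  + (-3) · M_11   where M_11 = det([-7 7 -6; 1 -2 6; -7 -3 6]) = -276
  − (5) · M_12   where M_12 = det([-3 7 -6; -5 -2 6; 5 -3 6]) = 252
  + (-7) · M_13   where M_13 = det([-3 -7 -6; -5 1 6; 5 -7 6]) = -744
det = (+1)·(-3)·(-276) + (-1)·(5)·(252) + (+1)·(-7)·(-744) = 4776

4776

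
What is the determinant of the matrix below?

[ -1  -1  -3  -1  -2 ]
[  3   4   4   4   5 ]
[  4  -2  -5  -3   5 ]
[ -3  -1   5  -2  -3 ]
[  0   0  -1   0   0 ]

-14

Expand along row 5 (it has 4 zeros):
  + (-1) · M_53   where M_53 = det([-1 -1 -1 -2; 3 4 4 5; 4 -2 -3 5; -3 -1 -2 -3]) = 14
det = (+1)·(-1)·(14) = -14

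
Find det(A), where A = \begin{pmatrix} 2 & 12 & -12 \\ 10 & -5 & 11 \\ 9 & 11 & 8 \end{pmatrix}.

Expand along column 1:
  + 2 · |-5 11; 11 8| = 2·(-40 − 121) = -322
  − 10 · |12 -12; 11 8| = −10·(96 − (-132)) = -2280
  + 9 · |12 -12; -5 11| = 9·(132 − 60) = 648
Sum: (-322) + (-2280) + (648) = -1954

-1954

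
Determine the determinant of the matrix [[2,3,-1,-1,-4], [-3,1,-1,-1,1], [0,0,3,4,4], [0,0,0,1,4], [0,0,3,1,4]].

396

The matrix is block upper-triangular with a 2×2 block and a 3×3 block on the diagonal, so its determinant equals the product of the determinants of the diagonal blocks.
det of the 2×2 block = 11
det of the 3×3 block = 36
det = (11)·(36) = 396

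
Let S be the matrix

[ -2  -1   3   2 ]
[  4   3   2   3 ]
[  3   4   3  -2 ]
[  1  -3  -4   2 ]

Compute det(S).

-154

Expand along row 1:
  + (-2) · M_11   where M_11 = det([3 2 3; 4 3 -2; -3 -4 2]) = -31
  − (-1) · M_12   where M_12 = det([4 2 3; 3 3 -2; 1 -4 2]) = -69
  + (3) · M_13   where M_13 = det([4 3 3; 3 4 -2; 1 -3 2]) = -55
  − (2) · M_14   where M_14 = det([4 3 2; 3 4 3; 1 -3 -4]) = -9
det = (+1)·(-2)·(-31) + (-1)·(-1)·(-69) + (+1)·(3)·(-55) + (-1)·(2)·(-9) = -154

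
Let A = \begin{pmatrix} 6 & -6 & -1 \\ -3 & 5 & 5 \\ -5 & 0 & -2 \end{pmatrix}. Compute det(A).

Expand along row 3:
  + (-5) · |-6 -1; 5 5| = (-5)·(-30 − (-5)) = 125
  + (-2) · |6 -6; -3 5| = (-2)·(30 − 18) = -24
Sum: (125) + (-24) = 101

101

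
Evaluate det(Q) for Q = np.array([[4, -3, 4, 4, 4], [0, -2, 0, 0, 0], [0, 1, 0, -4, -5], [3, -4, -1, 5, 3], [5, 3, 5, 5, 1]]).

det(Q) = -512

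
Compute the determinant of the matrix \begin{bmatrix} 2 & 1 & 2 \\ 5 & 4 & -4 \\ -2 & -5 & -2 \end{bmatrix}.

The determinant is -72.

Expand along column 1:
  + 2 · |4 -4; -5 -2| = 2·(-8 − 20) = -56
  − 5 · |1 2; -5 -2| = −5·(-2 − (-10)) = -40
  + (-2) · |1 2; 4 -4| = (-2)·(-4 − 8) = 24
Sum: (-56) + (-40) + (24) = -72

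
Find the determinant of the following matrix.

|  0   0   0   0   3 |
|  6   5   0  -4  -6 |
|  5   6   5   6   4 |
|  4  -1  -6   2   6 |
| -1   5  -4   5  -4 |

12690

Expand along row 1 (it has 4 zeros):
  + (3) · M_15   where M_15 = det([6 5 0 -4; 5 6 5 6; 4 -1 -6 2; -1 5 -4 5]) = 4230
det = (+1)·(3)·(4230) = 12690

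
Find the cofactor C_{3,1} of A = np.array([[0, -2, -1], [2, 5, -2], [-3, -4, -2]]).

Delete row 3 and column 1; the remaining 2×2 submatrix is [-2 -1; 5 -2].
Its determinant is (-2)·(-2) − (-1)·5 = 9.
The cofactor carries sign (−1)^(3+1) = +1, so C_{3,1} = +(9) = 9.

9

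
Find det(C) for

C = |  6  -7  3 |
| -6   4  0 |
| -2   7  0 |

Expand along column 3:
  + 3 · |-6 4; -2 7| = 3·(-42 − (-8)) = -102

The determinant is -102.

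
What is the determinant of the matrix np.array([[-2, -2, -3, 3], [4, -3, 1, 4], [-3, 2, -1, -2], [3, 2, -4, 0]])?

Expand along row 4 (it has 1 zero):
  − (3) · M_41   where M_41 = det([-2 -3 3; -3 1 4; 2 -1 -2]) = -7
  + (2) · M_42   where M_42 = det([-2 -3 3; 4 1 4; -3 -1 -2]) = 5
  − (-4) · M_43   where M_43 = det([-2 -2 3; 4 -3 4; -3 2 -2]) = 9
det = (-1)·(3)·(-7) + (+1)·(2)·(5) + (-1)·(-4)·(9) = 67

67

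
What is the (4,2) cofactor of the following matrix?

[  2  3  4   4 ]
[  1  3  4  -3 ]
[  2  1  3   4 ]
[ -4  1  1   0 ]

-10

Delete row 4 and column 2; the remaining 3×3 submatrix is [2 4 4; 1 4 -3; 2 3 4].
Its determinant is -10.
The cofactor carries sign (−1)^(4+2) = +1, so C_{4,2} = +(-10) = -10.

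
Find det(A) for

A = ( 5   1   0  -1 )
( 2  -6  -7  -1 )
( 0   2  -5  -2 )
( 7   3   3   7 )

Expand along row 1 (it has 1 zero):
  + (5) · M_11   where M_11 = det([-6 -7 -1; 2 -5 -2; 3 3 7]) = 293
  − (1) · M_12   where M_12 = det([2 -7 -1; 0 -5 -2; 7 3 7]) = 5
  − (-1) · M_14   where M_14 = det([2 -6 -7; 0 2 -5; 7 3 3]) = 350
det = (+1)·(5)·(293) + (-1)·(1)·(5) + (-1)·(-1)·(350) = 1810

1810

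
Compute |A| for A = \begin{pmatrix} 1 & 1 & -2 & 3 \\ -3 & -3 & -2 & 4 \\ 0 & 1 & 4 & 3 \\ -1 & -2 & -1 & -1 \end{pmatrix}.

Expand along row 3 (it has 1 zero):
  − (1) · M_32   where M_32 = det([1 -2 3; -3 -2 4; -1 -1 -1]) = 23
  + (4) · M_33   where M_33 = det([1 1 3; -3 -3 4; -1 -2 -1]) = 13
  − (3) · M_34   where M_34 = det([1 1 -2; -3 -3 -2; -1 -2 -1]) = -8
det = (-1)·(1)·(23) + (+1)·(4)·(13) + (-1)·(3)·(-8) = 53

The determinant is 53.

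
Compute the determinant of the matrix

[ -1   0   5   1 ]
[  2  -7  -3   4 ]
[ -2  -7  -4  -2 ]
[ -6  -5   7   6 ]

Expand along row 1 (it has 1 zero):
  + (-1) · M_11   where M_11 = det([-7 -3 4; -7 -4 -2; -5 7 6]) = -362
  + (5) · M_13   where M_13 = det([2 -7 4; -2 -7 -2; -6 -5 6]) = -400
  − (1) · M_14   where M_14 = det([2 -7 -3; -2 -7 -4; -6 -5 7]) = -308
det = (+1)·(-1)·(-362) + (+1)·(5)·(-400) + (-1)·(1)·(-308) = -1330

-1330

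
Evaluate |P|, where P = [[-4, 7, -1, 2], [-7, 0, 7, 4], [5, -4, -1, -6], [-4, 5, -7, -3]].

The determinant is -1488.

Expand along row 2 (it has 1 zero):
  − (-7) · M_21   where M_21 = det([7 -1 2; -4 -1 -6; 5 -7 -3]) = -165
  − (7) · M_23   where M_23 = det([-4 7 2; 5 -4 -6; -4 5 -3]) = 123
  + (4) · M_24   where M_24 = det([-4 7 -1; 5 -4 -1; -4 5 -7]) = 132
det = (-1)·(-7)·(-165) + (-1)·(7)·(123) + (+1)·(4)·(132) = -1488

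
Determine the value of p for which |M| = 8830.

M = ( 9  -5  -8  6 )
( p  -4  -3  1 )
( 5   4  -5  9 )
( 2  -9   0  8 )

p = -7

Expanding along the row containing p, det(M) is linear in p: det(M) = (-834)·p + (2992).
Set (-834)·p + (2992) = 8830  ⇒  (-834)·p = 5838  ⇒  p = -7.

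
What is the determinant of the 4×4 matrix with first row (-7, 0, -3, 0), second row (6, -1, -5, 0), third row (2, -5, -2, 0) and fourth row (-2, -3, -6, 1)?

The determinant is 245.

Expand along column 4 (it has 3 zeros):
  + (1) · M_44   where M_44 = det([-7 0 -3; 6 -1 -5; 2 -5 -2]) = 245
det = (+1)·(1)·(245) = 245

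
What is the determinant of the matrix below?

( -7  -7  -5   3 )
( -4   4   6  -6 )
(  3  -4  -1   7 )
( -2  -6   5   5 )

Expand along row 1:
  + (-7) · M_11   where M_11 = det([4 6 -6; -4 -1 7; -6 5 5]) = -136
  − (-7) · M_12   where M_12 = det([-4 6 -6; 3 -1 7; -2 5 5]) = -92
  + (-5) · M_13   where M_13 = det([-4 4 -6; 3 -4 7; -2 -6 5]) = -48
  − (3) · M_14   where M_14 = det([-4 4 6; 3 -4 -1; -2 -6 5]) = -104
det = (+1)·(-7)·(-136) + (-1)·(-7)·(-92) + (+1)·(-5)·(-48) + (-1)·(3)·(-104) = 860

860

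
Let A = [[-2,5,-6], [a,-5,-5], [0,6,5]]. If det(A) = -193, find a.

3

Expanding along the row containing a, det(A) is linear in a: det(A) = (-61)·a + (-10).
Set (-61)·a + (-10) = -193  ⇒  (-61)·a = -183  ⇒  a = 3.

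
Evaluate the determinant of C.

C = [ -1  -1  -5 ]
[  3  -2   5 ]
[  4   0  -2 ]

|C| = -70

Expand along column 2:
  − (-1) · |3 5; 4 -2| = −(-1)·(-6 − 20) = -26
  + (-2) · |-1 -5; 4 -2| = (-2)·(2 − (-20)) = -44
Sum: (-26) + (-44) = -70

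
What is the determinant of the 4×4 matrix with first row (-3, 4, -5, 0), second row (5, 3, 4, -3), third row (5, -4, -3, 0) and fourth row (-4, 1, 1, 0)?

Expand along column 4 (it has 3 zeros):
  + (-3) · M_24   where M_24 = det([-3 4 -5; 5 -4 -3; -4 1 1]) = 86
det = (+1)·(-3)·(86) = -258

The determinant is -258.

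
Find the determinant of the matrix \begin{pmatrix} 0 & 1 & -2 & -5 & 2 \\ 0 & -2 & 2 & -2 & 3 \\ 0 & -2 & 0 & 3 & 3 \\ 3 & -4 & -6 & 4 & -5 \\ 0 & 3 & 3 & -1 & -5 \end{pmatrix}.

Expand along column 1 (it has 4 zeros):
  − (3) · M_41   where M_41 = det([1 -2 -5 2; -2 2 -2 3; -2 0 3 3; 3 3 -1 -5]) = -137
det = (-1)·(3)·(-137) = 411

The determinant is 411.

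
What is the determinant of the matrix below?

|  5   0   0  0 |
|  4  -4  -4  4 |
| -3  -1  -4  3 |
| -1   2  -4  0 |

The determinant is -120.

Expand along row 1 (it has 3 zeros):
  + (5) · M_11   where M_11 = det([-4 -4 4; -1 -4 3; 2 -4 0]) = -24
det = (+1)·(5)·(-24) = -120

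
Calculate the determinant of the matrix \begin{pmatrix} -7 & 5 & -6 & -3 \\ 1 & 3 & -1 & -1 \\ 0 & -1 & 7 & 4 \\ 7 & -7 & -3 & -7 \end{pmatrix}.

880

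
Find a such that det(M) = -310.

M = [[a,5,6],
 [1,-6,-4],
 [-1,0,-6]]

a = -9

Expanding along the row containing a, det(M) is linear in a: det(M) = (36)·a + (14).
Set (36)·a + (14) = -310  ⇒  (36)·a = -324  ⇒  a = -9.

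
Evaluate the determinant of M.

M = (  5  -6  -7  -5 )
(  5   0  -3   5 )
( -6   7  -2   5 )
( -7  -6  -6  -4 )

Expand along row 2 (it has 1 zero):
  − (5) · M_21   where M_21 = det([-6 -7 -5; 7 -2 5; -6 -6 -4]) = 56
  − (-3) · M_23   where M_23 = det([5 -6 -5; -6 7 5; -7 -6 -4]) = -61
  + (5) · M_24   where M_24 = det([5 -6 -7; -6 7 -2; -7 -6 -6]) = -733
det = (-1)·(5)·(56) + (-1)·(-3)·(-61) + (+1)·(5)·(-733) = -4128

|M| = -4128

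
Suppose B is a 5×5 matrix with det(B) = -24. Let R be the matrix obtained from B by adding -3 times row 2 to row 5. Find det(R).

Adding a multiple of one row to another leaves the determinant unchanged.
det(R) = (1)·(-24) = -24

-24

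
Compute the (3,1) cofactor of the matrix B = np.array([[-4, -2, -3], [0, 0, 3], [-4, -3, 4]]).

The cofactor is -6.

Delete row 3 and column 1; the remaining 2×2 submatrix is [-2 -3; 0 3].
Its determinant is (-2)·3 − (-3)·0 = -6.
The cofactor carries sign (−1)^(3+1) = +1, so C_{3,1} = +(-6) = -6.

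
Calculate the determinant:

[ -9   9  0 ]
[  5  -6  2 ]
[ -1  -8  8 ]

-90

Expand along column 3:
  − 2 · |-9 9; -1 -8| = −2·(72 − (-9)) = -162
  + 8 · |-9 9; 5 -6| = 8·(54 − 45) = 72
Sum: (-162) + (72) = -90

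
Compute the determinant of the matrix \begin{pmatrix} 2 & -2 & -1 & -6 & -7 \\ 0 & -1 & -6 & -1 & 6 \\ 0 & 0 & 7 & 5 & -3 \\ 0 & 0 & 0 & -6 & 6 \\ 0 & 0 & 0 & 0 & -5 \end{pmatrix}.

-420

The matrix is upper triangular, so the determinant is the product of the diagonal entries:
det = (2) · (-1) · (7) · (-6) · (-5) = -420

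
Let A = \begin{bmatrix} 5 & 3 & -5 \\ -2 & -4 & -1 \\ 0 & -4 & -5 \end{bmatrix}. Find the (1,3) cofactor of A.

8

Delete row 1 and column 3; the remaining 2×2 submatrix is [-2 -4; 0 -4].
Its determinant is (-2)·(-4) − (-4)·0 = 8.
The cofactor carries sign (−1)^(1+3) = +1, so C_{1,3} = +(8) = 8.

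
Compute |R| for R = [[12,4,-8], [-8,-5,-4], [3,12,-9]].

Expand along row 1:
  + 12 · |-5 -4; 12 -9| = 12·(45 − (-48)) = 1116
  − 4 · |-8 -4; 3 -9| = −4·(72 − (-12)) = -336
  + (-8) · |-8 -5; 3 12| = (-8)·(-96 − (-15)) = 648
Sum: (1116) + (-336) + (648) = 1428

|R| = 1428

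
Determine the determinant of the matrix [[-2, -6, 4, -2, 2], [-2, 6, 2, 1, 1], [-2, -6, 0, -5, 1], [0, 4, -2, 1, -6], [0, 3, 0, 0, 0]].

-564

Expand along row 5 (it has 4 zeros):
  − (3) · M_52   where M_52 = det([-2 4 -2 2; -2 2 1 1; -2 0 -5 1; 0 -2 1 -6]) = 188
det = (-1)·(3)·(188) = -564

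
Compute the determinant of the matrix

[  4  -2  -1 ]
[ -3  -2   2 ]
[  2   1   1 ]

Expand along column 1:
  + 4 · |-2 2; 1 1| = 4·(-2 − 2) = -16
  − (-3) · |-2 -1; 1 1| = −(-3)·(-2 − (-1)) = -3
  + 2 · |-2 -1; -2 2| = 2·(-4 − 2) = -12
Sum: (-16) + (-3) + (-12) = -31

-31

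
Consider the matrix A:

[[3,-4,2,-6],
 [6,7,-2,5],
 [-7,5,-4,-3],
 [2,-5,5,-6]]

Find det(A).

Expand along row 1:
  + (3) · M_11   where M_11 = det([7 -2 5; 5 -4 -3; -5 5 -6]) = 208
  − (-4) · M_12   where M_12 = det([6 -2 5; -7 -4 -3; 2 5 -6]) = 195
  + (2) · M_13   where M_13 = det([6 7 5; -7 5 -3; 2 -5 -6]) = -481
  − (-6) · M_14   where M_14 = det([6 7 -2; -7 5 -4; 2 -5 5]) = 169
det = (+1)·(3)·(208) + (-1)·(-4)·(195) + (+1)·(2)·(-481) + (-1)·(-6)·(169) = 1456

1456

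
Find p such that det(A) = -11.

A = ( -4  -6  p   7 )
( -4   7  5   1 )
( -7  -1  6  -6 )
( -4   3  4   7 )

Expanding along the column containing p, det(A) is linear in p: det(A) = (442)·p + (-895).
Set (442)·p + (-895) = -11  ⇒  (442)·p = 884  ⇒  p = 2.

2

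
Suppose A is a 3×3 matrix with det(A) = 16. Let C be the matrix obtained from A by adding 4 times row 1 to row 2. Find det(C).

det(C) = 16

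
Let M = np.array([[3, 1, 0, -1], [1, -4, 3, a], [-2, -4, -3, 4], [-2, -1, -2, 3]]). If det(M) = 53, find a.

Expanding along the column containing a, det(M) is linear in a: det(M) = (17)·a + (70).
Set (17)·a + (70) = 53  ⇒  (17)·a = -17  ⇒  a = -1.

-1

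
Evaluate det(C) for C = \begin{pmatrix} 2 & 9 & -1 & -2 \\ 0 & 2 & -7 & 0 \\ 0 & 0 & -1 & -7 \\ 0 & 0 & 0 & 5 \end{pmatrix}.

-20

C is upper triangular, so det(C) is the product of the diagonal entries:
det = (2) · (2) · (-1) · (5) = -20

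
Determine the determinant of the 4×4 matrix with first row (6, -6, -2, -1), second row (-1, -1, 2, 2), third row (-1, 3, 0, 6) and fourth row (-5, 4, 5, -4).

322

Expand along row 3 (it has 1 zero):
  + (-1) · M_31   where M_31 = det([-6 -2 -1; -1 2 2; 4 5 -4]) = 113
  − (3) · M_32   where M_32 = det([6 -2 -1; -1 2 2; -5 5 -4]) = -85
  − (6) · M_34   where M_34 = det([6 -6 -2; -1 -1 2; -5 4 5]) = -30
det = (+1)·(-1)·(113) + (-1)·(3)·(-85) + (-1)·(6)·(-30) = 322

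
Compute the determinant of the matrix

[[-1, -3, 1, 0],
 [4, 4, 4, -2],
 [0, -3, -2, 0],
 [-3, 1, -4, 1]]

Expand along row 3 (it has 2 zeros):
  − (-3) · M_32   where M_32 = det([-1 1 0; 4 4 -2; -3 -4 1]) = 6
  + (-2) · M_33   where M_33 = det([-1 -3 0; 4 4 -2; -3 1 1]) = -12
det = (-1)·(-3)·(6) + (+1)·(-2)·(-12) = 42

42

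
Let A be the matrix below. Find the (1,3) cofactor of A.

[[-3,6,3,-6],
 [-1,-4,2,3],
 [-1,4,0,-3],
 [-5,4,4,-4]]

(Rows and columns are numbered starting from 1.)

Delete row 1 and column 3; the remaining 3×3 submatrix is [-1 -4 3; -1 4 -3; -5 4 -4].
Its determinant is 8.
The cofactor carries sign (−1)^(1+3) = +1, so C_{1,3} = +(8) = 8.

8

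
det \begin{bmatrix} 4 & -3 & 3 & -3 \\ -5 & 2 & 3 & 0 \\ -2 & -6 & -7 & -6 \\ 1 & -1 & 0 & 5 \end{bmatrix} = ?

Expand along row 2 (it has 1 zero):
  − (-5) · M_21   where M_21 = det([-3 3 -3; -6 -7 -6; -1 0 5]) = 234
  + (2) · M_22   where M_22 = det([4 3 -3; -2 -7 -6; 1 0 5]) = -149
  − (3) · M_23   where M_23 = det([4 -3 -3; -2 -6 -6; 1 -1 5]) = -180
det = (-1)·(-5)·(234) + (+1)·(2)·(-149) + (-1)·(3)·(-180) = 1412

1412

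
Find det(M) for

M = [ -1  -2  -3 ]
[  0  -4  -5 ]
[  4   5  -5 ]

-53

Expand along row 2:
  + (-4) · |-1 -3; 4 -5| = (-4)·(5 − (-12)) = -68
  − (-5) · |-1 -2; 4 5| = −(-5)·(-5 − (-8)) = 15
Sum: (-68) + (15) = -53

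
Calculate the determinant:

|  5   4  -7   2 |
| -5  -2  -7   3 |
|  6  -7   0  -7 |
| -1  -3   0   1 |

The determinant is -1743.

Expand along column 3 (it has 2 zeros):
  + (-7) · M_13   where M_13 = det([-5 -2 3; 6 -7 -7; -1 -3 1]) = 63
  − (-7) · M_23   where M_23 = det([5 4 2; 6 -7 -7; -1 -3 1]) = -186
det = (+1)·(-7)·(63) + (-1)·(-7)·(-186) = -1743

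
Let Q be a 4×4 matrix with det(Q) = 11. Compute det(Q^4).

14641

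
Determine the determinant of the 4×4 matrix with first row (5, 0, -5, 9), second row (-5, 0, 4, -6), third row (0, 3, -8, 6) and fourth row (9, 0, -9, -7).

The determinant is -348.

Expand along column 2 (it has 3 zeros):
  − (3) · M_32   where M_32 = det([5 -5 9; -5 4 -6; 9 -9 -7]) = 116
det = (-1)·(3)·(116) = -348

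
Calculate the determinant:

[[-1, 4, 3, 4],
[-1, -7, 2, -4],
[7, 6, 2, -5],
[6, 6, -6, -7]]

Expand along row 1:
  + (-1) · M_11   where M_11 = det([-7 2 -4; 6 2 -5; 6 -6 -7]) = 524
  − (4) · M_12   where M_12 = det([-1 2 -4; 7 2 -5; 6 -6 -7]) = 298
  + (3) · M_13   where M_13 = det([-1 -7 -4; 7 6 -5; 6 6 -7]) = -145
  − (4) · M_14   where M_14 = det([-1 -7 2; 7 6 2; 6 6 -6]) = -318
det = (+1)·(-1)·(524) + (-1)·(4)·(298) + (+1)·(3)·(-145) + (-1)·(4)·(-318) = -879

-879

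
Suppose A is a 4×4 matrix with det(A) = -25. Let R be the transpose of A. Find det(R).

det(Aᵀ) = det(A).
det(R) = (1)·(-25) = -25

det(R) = -25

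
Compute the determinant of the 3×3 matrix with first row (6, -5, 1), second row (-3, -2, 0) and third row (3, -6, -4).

132

Expand along row 2:
  − (-3) · |-5 1; -6 -4| = −(-3)·(20 − (-6)) = 78
  + (-2) · |6 1; 3 -4| = (-2)·(-24 − 3) = 54
Sum: (78) + (54) = 132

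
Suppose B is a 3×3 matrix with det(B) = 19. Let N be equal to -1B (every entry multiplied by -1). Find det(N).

-19

For a 3×3 matrix, det(-1B) = (-1)^3·det(B) = -1·det(B).
det(N) = (-1)·(19) = -19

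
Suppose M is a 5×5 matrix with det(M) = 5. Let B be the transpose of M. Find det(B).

det(Mᵀ) = det(M).
det(B) = (1)·(5) = 5

The determinant is 5.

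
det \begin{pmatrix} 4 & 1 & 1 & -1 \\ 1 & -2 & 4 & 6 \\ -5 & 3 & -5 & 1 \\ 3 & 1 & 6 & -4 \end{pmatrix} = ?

Expand along row 1:
  + (4) · M_11   where M_11 = det([-2 4 6; 3 -5 1; 1 6 -4]) = 162
  − (1) · M_12   where M_12 = det([1 4 6; -5 -5 1; 3 6 -4]) = -144
  + (1) · M_13   where M_13 = det([1 -2 6; -5 3 1; 3 1 -4]) = -63
  − (-1) · M_14   where M_14 = det([1 -2 4; -5 3 -5; 3 1 6]) = -63
det = (+1)·(4)·(162) + (-1)·(1)·(-144) + (+1)·(1)·(-63) + (-1)·(-1)·(-63) = 666

The determinant is 666.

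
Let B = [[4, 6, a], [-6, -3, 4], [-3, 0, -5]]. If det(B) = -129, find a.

Expanding along the column containing a, det(B) is linear in a: det(B) = (-9)·a + (-192).
Set (-9)·a + (-192) = -129  ⇒  (-9)·a = 63  ⇒  a = -7.

a = -7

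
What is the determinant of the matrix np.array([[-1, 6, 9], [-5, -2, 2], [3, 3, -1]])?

The determinant is -71.

Expand along column 1:
  + (-1) · |-2 2; 3 -1| = (-1)·(2 − 6) = 4
  − (-5) · |6 9; 3 -1| = −(-5)·(-6 − 27) = -165
  + 3 · |6 9; -2 2| = 3·(12 − (-18)) = 90
Sum: (4) + (-165) + (90) = -71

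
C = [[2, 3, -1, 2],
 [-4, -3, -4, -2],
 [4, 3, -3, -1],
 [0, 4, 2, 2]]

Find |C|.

208

Expand along row 4 (it has 1 zero):
  + (4) · M_42   where M_42 = det([2 -1 2; -4 -4 -2; 4 -3 -1]) = 64
  − (2) · M_43   where M_43 = det([2 3 2; -4 -3 -2; 4 3 -1]) = -18
  + (2) · M_44   where M_44 = det([2 3 -1; -4 -3 -4; 4 3 -3]) = -42
det = (+1)·(4)·(64) + (-1)·(2)·(-18) + (+1)·(2)·(-42) = 208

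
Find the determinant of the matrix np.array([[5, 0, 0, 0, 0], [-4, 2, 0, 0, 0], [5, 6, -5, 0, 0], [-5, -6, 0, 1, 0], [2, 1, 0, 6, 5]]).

-250

The matrix is lower triangular, so the determinant is the product of the diagonal entries:
det = (5) · (2) · (-5) · (1) · (5) = -250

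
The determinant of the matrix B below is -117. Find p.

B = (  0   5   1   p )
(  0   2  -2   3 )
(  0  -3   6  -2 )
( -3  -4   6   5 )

p = 6

Expanding along the row containing p, det(B) is linear in p: det(B) = (18)·p + (-225).
Set (18)·p + (-225) = -117  ⇒  (18)·p = 108  ⇒  p = 6.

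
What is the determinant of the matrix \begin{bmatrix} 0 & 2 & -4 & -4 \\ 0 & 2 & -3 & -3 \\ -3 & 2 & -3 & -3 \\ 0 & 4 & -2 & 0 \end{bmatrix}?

-12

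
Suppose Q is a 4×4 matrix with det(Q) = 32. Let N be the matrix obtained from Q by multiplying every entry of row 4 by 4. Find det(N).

The determinant is 128.

Scaling one row by 4 multiplies the determinant by 4.
det(N) = (4)·(32) = 128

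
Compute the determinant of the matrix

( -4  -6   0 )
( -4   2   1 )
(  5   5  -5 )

The determinant is 150.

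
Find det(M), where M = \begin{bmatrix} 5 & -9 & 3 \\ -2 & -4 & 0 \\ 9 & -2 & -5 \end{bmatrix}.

310

Expand along row 2:
  − (-2) · |-9 3; -2 -5| = −(-2)·(45 − (-6)) = 102
  + (-4) · |5 3; 9 -5| = (-4)·(-25 − 27) = 208
Sum: (102) + (208) = 310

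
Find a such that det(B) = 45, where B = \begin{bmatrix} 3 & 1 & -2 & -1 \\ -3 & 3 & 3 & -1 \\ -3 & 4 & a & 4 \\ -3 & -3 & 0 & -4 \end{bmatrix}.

Expanding along the column containing a, det(B) is linear in a: det(B) = (-72)·a + (333).
Set (-72)·a + (333) = 45  ⇒  (-72)·a = -288  ⇒  a = 4.

a = 4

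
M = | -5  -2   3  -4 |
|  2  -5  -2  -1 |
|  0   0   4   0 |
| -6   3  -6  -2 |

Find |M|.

Expand along row 3 (it has 3 zeros):
  + (4) · M_33   where M_33 = det([-5 -2 -4; 2 -5 -1; -6 3 -2]) = 11
det = (+1)·(4)·(11) = 44

44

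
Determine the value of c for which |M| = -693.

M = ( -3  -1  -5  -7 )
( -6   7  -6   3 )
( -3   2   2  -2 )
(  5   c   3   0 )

-7

Expanding along the column containing c, det(M) is linear in c: det(M) = (297)·c + (1386).
Set (297)·c + (1386) = -693  ⇒  (297)·c = -2079  ⇒  c = -7.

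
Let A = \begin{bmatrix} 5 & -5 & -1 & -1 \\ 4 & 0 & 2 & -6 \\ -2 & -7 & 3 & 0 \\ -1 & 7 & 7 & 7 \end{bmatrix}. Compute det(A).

Expand along row 2 (it has 1 zero):
  − (4) · M_21   where M_21 = det([-5 -1 -1; -7 3 0; 7 7 7]) = -84
  − (2) · M_23   where M_23 = det([5 -5 -1; -2 -7 0; -1 7 7]) = -294
  + (-6) · M_24   where M_24 = det([5 -5 -1; -2 -7 3; -1 7 7]) = -384
det = (-1)·(4)·(-84) + (-1)·(2)·(-294) + (+1)·(-6)·(-384) = 3228

3228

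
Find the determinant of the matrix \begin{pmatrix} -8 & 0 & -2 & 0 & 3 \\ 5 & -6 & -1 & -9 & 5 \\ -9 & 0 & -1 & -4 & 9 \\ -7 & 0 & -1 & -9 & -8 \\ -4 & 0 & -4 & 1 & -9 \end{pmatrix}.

Expand along column 2 (it has 4 zeros):
  + (-6) · M_22   where M_22 = det([-8 -2 0 3; -9 -1 -4 9; -7 -1 -9 -8; -4 -4 1 -9]) = 1402
det = (+1)·(-6)·(1402) = -8412

-8412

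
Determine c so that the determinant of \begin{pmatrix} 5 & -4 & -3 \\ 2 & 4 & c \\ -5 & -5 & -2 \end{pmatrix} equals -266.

c = -4

Expanding along the row containing c, det(A) is linear in c: det(A) = (45)·c + (-86).
Set (45)·c + (-86) = -266  ⇒  (45)·c = -180  ⇒  c = -4.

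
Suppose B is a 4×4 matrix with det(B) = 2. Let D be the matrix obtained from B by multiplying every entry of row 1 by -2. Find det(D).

Scaling one row by -2 multiplies the determinant by -2.
det(D) = (-2)·(2) = -4

-4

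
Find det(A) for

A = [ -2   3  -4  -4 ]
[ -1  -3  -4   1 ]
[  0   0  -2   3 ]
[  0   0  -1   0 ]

27

A is block upper-triangular with a 2×2 block and a 2×2 block on the diagonal, so its determinant equals the product of the determinants of the diagonal blocks.
det of the 2×2 block = 9
det of the 2×2 block = 3
det = (9)·(3) = 27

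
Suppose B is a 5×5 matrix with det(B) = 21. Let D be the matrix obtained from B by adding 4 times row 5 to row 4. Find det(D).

Adding a multiple of one row to another leaves the determinant unchanged.
det(D) = (1)·(21) = 21

|D| = 21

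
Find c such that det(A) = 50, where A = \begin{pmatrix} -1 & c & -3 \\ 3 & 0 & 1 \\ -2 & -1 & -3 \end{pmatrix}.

6

Expanding along the column containing c, det(A) is linear in c: det(A) = (7)·c + (8).
Set (7)·c + (8) = 50  ⇒  (7)·c = 42  ⇒  c = 6.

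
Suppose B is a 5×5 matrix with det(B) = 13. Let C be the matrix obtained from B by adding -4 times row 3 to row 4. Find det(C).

13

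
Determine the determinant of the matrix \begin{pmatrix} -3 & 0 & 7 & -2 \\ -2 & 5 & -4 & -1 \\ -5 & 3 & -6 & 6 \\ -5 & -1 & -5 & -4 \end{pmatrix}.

The determinant is -2633.

Expand along row 1 (it has 1 zero):
  + (-3) · M_11   where M_11 = det([5 -4 -1; 3 -6 6; -1 -5 -4]) = 267
  + (7) · M_13   where M_13 = det([-2 5 -1; -5 3 6; -5 -1 -4]) = -258
  − (-2) · M_14   where M_14 = det([-2 5 -4; -5 3 -6; -5 -1 -5]) = -13
det = (+1)·(-3)·(267) + (+1)·(7)·(-258) + (-1)·(-2)·(-13) = -2633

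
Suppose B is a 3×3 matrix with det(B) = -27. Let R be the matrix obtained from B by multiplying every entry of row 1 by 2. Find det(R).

Scaling one row by 2 multiplies the determinant by 2.
det(R) = (2)·(-27) = -54

-54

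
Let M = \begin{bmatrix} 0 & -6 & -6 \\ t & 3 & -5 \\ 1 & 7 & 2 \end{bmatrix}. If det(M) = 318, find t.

-9

Expanding along the column containing t, det(M) is linear in t: det(M) = (-30)·t + (48).
Set (-30)·t + (48) = 318  ⇒  (-30)·t = 270  ⇒  t = -9.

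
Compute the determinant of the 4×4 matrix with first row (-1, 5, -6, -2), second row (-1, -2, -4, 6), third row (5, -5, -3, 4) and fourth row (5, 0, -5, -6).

Expand along row 4 (it has 1 zero):
  − (5) · M_41   where M_41 = det([5 -6 -2; -2 -4 6; -5 -3 4]) = 170
  − (-5) · M_43   where M_43 = det([-1 5 -2; -1 -2 6; 5 -5 4]) = 118
  + (-6) · M_44   where M_44 = det([-1 5 -6; -1 -2 -4; 5 -5 -3]) = -191
det = (-1)·(5)·(170) + (-1)·(-5)·(118) + (+1)·(-6)·(-191) = 886

886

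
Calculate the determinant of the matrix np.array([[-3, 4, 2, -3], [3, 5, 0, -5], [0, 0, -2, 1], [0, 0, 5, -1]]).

The determinant is 81.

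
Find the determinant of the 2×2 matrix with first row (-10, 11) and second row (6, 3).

-96

det = (-10)·3 − 11·6 = -30 − 66 = -96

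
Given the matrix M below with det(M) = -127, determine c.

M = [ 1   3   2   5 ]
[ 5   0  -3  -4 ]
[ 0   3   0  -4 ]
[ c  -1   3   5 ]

c = -3

Expanding along the column containing c, det(M) is linear in c: det(M) = (-57)·c + (-298).
Set (-57)·c + (-298) = -127  ⇒  (-57)·c = 171  ⇒  c = -3.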